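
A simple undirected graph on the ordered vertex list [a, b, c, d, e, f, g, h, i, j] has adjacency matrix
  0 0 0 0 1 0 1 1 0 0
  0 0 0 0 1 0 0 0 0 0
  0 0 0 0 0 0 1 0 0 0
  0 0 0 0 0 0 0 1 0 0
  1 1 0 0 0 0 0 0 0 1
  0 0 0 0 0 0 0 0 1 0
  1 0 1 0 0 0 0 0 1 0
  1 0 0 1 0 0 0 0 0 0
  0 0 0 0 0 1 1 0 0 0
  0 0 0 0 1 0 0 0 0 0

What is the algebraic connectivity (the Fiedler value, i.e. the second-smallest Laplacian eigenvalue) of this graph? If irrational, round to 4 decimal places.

Each diagonal entry of L is the vertex degree and each off-diagonal entry is -1 where an edge is present, 0 otherwise; in the order [a, b, c, d, e, f, g, h, i, j] the diagonal is [3, 1, 1, 1, 3, 1, 3, 2, 2, 1]. Computing the eigenvalues of L and sorting gives [0, 0.2076, 0.3326, 0.6394, 1, 1.7049, 2.2883, 3.0761, 3.8552, 4.8958]. The Fiedler value lambda_2 = 0.2076 is strictly positive, so the graph is connected. The eigenvalues sum to 18, which equals trace(L) = 2|E|. There is one zero in the spectrum, matching the 1 component.

0.2076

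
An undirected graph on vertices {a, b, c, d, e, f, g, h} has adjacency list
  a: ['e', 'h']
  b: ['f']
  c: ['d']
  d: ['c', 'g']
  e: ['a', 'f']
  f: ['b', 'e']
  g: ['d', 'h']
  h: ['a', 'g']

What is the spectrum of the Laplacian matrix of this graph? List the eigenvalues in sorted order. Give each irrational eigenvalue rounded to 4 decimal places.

[0, 0.1522, 0.5858, 1.2346, 2, 2.7654, 3.4142, 3.8478]

Reading degrees in the order [a, b, c, d, e, f, g, h] gives [2, 1, 1, 2, 2, 2, 2, 2]; set D = diag(2, 1, 1, 2, 2, 2, 2, 2) and form L = D - A. L is symmetric positive semidefinite, so every eigenvalue is real and nonnegative. The single zero eigenvalue shows the graph is connected. There is one zero in the spectrum, matching the 1 component.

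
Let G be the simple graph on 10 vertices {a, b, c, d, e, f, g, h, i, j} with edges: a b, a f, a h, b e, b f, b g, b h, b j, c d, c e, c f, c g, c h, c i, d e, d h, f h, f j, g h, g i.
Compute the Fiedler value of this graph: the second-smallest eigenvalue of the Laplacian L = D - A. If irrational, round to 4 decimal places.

1.3326

Reading degrees in the order [a, b, c, d, e, f, g, h, i, j] gives [3, 6, 6, 3, 3, 5, 4, 6, 2, 2]; set D = diag(3, 6, 6, 3, 3, 5, 4, 6, 2, 2) and form L = D - A. Computing the eigenvalues of L and sorting gives [0, 1.3326, 1.7910, 2.3885, 3.6996, 3.9450, 5.2040, 6.5820, 7.1434, 7.9138]. The Fiedler value lambda_2 = 1.3326 is strictly positive, so the graph is connected.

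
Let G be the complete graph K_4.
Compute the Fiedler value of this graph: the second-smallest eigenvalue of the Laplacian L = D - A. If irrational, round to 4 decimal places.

The graph has 4 vertices and degree multiset [3, 3, 3, 3]; D is the diagonal matrix of degrees and L = D - A. The smallest Laplacian eigenvalue is always 0. The next one, lambda_2 = 4, measures how hard the graph is to disconnect: larger values mean better connectivity.

4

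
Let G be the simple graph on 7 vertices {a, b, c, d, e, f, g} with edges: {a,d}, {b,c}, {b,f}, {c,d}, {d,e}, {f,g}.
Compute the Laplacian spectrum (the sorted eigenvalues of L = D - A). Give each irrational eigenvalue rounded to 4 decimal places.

Reading degrees in the order [a, b, c, d, e, f, g] gives [1, 2, 2, 3, 1, 2, 1]; set D = diag(1, 2, 2, 3, 1, 2, 1) and form L = D - A. Diagonalising L (or applying a numerical eigensolver to the 7x7 matrix) gives the spectrum above. The single zero eigenvalue shows the graph is connected.

[0, 0.2254, 1, 1, 2.1859, 3.3604, 4.2283]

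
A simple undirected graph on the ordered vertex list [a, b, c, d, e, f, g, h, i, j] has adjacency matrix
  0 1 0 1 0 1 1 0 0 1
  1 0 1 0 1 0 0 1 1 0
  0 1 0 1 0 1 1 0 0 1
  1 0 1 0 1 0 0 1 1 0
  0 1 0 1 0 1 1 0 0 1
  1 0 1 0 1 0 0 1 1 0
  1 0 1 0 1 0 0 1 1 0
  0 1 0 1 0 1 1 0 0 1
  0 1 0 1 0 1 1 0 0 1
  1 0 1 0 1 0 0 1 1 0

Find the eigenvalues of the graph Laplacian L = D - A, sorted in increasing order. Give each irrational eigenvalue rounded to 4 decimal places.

With the vertex order [a, b, c, d, e, f, g, h, i, j], the degrees are [5, 5, 5, 5, 5, 5, 5, 5, 5, 5], giving D = diag(5, 5, 5, 5, 5, 5, 5, 5, 5, 5) and L = D - A. Since every row of L sums to 0, the all-ones vector is in the kernel and 0 is an eigenvalue. There is one zero in the spectrum, matching the 1 component.

[0, 5, 5, 5, 5, 5, 5, 5, 5, 10]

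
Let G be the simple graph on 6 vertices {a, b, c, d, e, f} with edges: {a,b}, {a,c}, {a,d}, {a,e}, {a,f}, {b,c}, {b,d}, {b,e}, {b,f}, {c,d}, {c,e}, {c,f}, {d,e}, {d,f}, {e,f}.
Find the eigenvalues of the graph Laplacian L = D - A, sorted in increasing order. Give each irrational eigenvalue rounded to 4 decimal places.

Each diagonal entry of L is the vertex degree and each off-diagonal entry is -1 where an edge is present, 0 otherwise; in the order [a, b, c, d, e, f] the diagonal is [5, 5, 5, 5, 5, 5]. L is symmetric positive semidefinite, so every eigenvalue is real and nonnegative. The single zero eigenvalue shows the graph is connected. There is one zero in the spectrum, matching the 1 component.

[0, 6, 6, 6, 6, 6]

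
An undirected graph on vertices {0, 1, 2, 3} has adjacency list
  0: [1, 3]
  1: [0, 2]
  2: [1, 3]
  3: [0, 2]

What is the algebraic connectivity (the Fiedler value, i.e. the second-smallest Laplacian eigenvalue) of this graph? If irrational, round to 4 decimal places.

Each diagonal entry of L is the vertex degree and each off-diagonal entry is -1 where an edge is present, 0 otherwise; in the order [0, 1, 2, 3] the diagonal is [2, 2, 2, 2]. The smallest Laplacian eigenvalue is always 0. The next one, lambda_2 = 2, measures how hard the graph is to disconnect: larger values mean better connectivity. The eigenvalues sum to 8, which equals trace(L) = 2|E|. By the matrix-tree theorem the graph has (1/4) * product of the nonzero eigenvalues = 4 spanning trees.

2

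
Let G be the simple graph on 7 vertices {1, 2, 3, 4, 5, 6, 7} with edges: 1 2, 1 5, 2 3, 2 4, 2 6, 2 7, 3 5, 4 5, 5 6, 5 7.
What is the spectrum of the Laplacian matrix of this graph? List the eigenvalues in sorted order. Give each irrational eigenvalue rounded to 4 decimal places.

Reading degrees in the order [1, 2, 3, 4, 5, 6, 7] gives [2, 5, 2, 2, 5, 2, 2]; set D = diag(2, 5, 2, 2, 5, 2, 2) and form L = D - A. Since every row of L sums to 0, the all-ones vector is in the kernel and 0 is an eigenvalue. The largest eigenvalue, 7, is at most the vertex count 7.

[0, 2, 2, 2, 2, 5, 7]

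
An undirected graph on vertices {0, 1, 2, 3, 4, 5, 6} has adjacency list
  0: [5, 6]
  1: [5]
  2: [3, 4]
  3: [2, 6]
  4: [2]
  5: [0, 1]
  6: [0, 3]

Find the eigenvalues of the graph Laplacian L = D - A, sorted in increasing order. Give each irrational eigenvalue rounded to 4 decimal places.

[0, 0.1981, 0.7530, 1.5550, 2.4450, 3.2470, 3.8019]

With the vertex order [0, 1, 2, 3, 4, 5, 6], the degrees are [2, 1, 2, 2, 1, 2, 2], giving D = diag(2, 1, 2, 2, 1, 2, 2) and L = D - A. Since every row of L sums to 0, the all-ones vector is in the kernel and 0 is an eigenvalue. The largest eigenvalue, 3.8019, is at most the vertex count 7.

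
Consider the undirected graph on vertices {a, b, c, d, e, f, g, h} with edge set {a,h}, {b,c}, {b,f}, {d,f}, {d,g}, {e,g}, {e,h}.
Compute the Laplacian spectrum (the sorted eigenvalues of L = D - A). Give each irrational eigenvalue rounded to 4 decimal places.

With the vertex order [a, b, c, d, e, f, g, h], the degrees are [1, 2, 1, 2, 2, 2, 2, 2], giving D = diag(1, 2, 1, 2, 2, 2, 2, 2) and L = D - A. L is symmetric positive semidefinite, so every eigenvalue is real and nonnegative. The largest eigenvalue, 3.8478, is at most the vertex count 8.

[0, 0.1522, 0.5858, 1.2346, 2, 2.7654, 3.4142, 3.8478]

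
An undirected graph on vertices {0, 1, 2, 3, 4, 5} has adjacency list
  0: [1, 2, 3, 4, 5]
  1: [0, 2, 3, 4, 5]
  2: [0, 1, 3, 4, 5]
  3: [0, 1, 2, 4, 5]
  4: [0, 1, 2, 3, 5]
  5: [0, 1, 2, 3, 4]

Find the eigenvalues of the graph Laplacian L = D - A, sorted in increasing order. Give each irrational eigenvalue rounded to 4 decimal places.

Each diagonal entry of L is the vertex degree and each off-diagonal entry is -1 where an edge is present, 0 otherwise; in the order [0, 1, 2, 3, 4, 5] the diagonal is [5, 5, 5, 5, 5, 5]. L is symmetric positive semidefinite, so every eigenvalue is real and nonnegative. The single zero eigenvalue shows the graph is connected. By the matrix-tree theorem the graph has (1/6) * product of the nonzero eigenvalues = 1296 spanning trees. There is one zero in the spectrum, matching the 1 component.

[0, 6, 6, 6, 6, 6]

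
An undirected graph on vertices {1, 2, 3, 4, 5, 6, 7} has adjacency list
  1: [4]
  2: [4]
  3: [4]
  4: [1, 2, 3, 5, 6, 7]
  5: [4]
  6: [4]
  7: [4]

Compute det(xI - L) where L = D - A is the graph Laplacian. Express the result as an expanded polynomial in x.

x^7 - 12x^6 + 45x^5 - 80x^4 + 75x^3 - 36x^2 + 7x

Each diagonal entry of L is the vertex degree and each off-diagonal entry is -1 where an edge is present, 0 otherwise; in the order [1, 2, 3, 4, 5, 6, 7] the diagonal is [1, 1, 1, 6, 1, 1, 1]. L has integer entries, so p(x) = det(xI - L) has integer coefficients. Expanding the determinant yields x^7 - 12x^6 + 45x^5 - 80x^4 + 75x^3 - 36x^2 + 7x. Since p(0) = det(-L) = 0, x divides p(x). The eigenvalues sum to 12, which equals trace(L) = 2|E|. By the matrix-tree theorem the graph has (1/7) * product of the nonzero eigenvalues = 1 spanning tree.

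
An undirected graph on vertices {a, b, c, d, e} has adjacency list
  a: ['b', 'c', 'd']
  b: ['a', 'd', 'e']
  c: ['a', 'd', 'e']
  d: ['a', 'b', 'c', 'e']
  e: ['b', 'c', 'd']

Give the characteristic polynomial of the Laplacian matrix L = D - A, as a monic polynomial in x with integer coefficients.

x^5 - 16x^4 + 94x^3 - 240x^2 + 225x

Each diagonal entry of L is the vertex degree and each off-diagonal entry is -1 where an edge is present, 0 otherwise; in the order [a, b, c, d, e] the diagonal is [3, 3, 3, 4, 3]. L has integer entries, so p(x) = det(xI - L) has integer coefficients. Expanding the determinant yields x^5 - 16x^4 + 94x^3 - 240x^2 + 225x. Since p(0) = det(-L) = 0, x divides p(x). There is one zero in the spectrum, matching the 1 component. The eigenvalues sum to 16, which equals trace(L) = 2|E|.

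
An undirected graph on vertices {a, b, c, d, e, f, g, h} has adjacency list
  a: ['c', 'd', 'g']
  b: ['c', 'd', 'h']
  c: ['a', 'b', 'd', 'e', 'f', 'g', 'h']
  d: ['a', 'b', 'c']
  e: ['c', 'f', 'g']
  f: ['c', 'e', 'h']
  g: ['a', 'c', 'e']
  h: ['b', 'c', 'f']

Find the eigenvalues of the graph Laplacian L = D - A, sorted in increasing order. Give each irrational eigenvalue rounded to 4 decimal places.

Each diagonal entry of L is the vertex degree and each off-diagonal entry is -1 where an edge is present, 0 otherwise; in the order [a, b, c, d, e, f, g, h] the diagonal is [3, 3, 7, 3, 3, 3, 3, 3]. The multiplicity of 0 as a Laplacian eigenvalue equals the number of connected components.

[0, 1.7530, 1.7530, 3.4450, 3.4450, 4.8019, 4.8019, 8]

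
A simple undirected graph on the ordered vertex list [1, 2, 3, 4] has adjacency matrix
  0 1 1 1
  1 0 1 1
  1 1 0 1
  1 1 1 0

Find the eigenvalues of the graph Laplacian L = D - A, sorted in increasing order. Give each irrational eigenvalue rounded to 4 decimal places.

[0, 4, 4, 4]

With the vertex order [1, 2, 3, 4], the degrees are [3, 3, 3, 3], giving D = diag(3, 3, 3, 3) and L = D - A. The multiplicity of 0 as a Laplacian eigenvalue equals the number of connected components. The eigenvalues sum to 12, which equals trace(L) = 2|E|. There is one zero in the spectrum, matching the 1 component.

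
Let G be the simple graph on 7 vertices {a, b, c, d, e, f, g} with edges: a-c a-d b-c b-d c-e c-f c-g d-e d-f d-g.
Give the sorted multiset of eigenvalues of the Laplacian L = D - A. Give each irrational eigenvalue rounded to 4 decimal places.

[0, 2, 2, 2, 2, 5, 7]

Each diagonal entry of L is the vertex degree and each off-diagonal entry is -1 where an edge is present, 0 otherwise; in the order [a, b, c, d, e, f, g] the diagonal is [2, 2, 5, 5, 2, 2, 2]. The multiplicity of 0 as a Laplacian eigenvalue equals the number of connected components. The single zero eigenvalue shows the graph is connected. By the matrix-tree theorem the graph has (1/7) * product of the nonzero eigenvalues = 80 spanning trees.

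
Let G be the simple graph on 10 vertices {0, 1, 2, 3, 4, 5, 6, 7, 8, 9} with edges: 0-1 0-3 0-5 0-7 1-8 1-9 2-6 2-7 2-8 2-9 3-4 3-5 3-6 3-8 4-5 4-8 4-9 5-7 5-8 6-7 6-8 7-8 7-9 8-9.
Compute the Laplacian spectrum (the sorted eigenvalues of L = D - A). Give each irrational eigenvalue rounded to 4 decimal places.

[0, 2.5162, 2.7978, 3.4708, 4.4150, 5.7501, 5.9083, 6.3848, 7.6146, 9.1423]

With the vertex order [0, 1, 2, 3, 4, 5, 6, 7, 8, 9], the degrees are [4, 3, 4, 5, 4, 5, 4, 6, 8, 5], giving D = diag(4, 3, 4, 5, 4, 5, 4, 6, 8, 5) and L = D - A. L is symmetric positive semidefinite, so every eigenvalue is real and nonnegative. The eigenvalues sum to 48, which equals trace(L) = 2|E|.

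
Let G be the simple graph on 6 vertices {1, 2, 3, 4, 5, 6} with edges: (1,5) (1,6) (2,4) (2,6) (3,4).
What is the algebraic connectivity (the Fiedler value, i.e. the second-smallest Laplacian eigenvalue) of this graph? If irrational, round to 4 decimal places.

0.2679

Each diagonal entry of L is the vertex degree and each off-diagonal entry is -1 where an edge is present, 0 otherwise; in the order [1, 2, 3, 4, 5, 6] the diagonal is [2, 2, 1, 2, 1, 2]. The sorted Laplacian eigenvalues are [0, 0.2679, 1, 2, 3, 3.7321]; the algebraic connectivity is the second entry, 0.2679.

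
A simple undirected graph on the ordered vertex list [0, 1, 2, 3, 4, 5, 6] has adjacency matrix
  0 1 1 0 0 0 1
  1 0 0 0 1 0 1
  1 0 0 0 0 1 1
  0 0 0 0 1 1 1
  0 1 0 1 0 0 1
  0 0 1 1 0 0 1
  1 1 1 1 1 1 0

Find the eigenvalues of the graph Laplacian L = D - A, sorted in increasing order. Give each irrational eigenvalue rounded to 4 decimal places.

[0, 2, 2, 4, 4, 5, 7]

Reading degrees in the order [0, 1, 2, 3, 4, 5, 6] gives [3, 3, 3, 3, 3, 3, 6]; set D = diag(3, 3, 3, 3, 3, 3, 6) and form L = D - A. Diagonalising L (or applying a numerical eigensolver to the 7x7 matrix) gives the spectrum above. The eigenvalues sum to 24, which equals trace(L) = 2|E|. There is one zero in the spectrum, matching the 1 component.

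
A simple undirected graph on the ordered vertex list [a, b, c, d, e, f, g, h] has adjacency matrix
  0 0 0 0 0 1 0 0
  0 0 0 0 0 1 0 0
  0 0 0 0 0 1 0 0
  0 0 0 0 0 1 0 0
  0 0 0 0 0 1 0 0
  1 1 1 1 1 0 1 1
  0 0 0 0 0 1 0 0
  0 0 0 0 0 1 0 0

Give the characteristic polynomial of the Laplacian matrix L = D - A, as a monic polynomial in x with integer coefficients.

x^8 - 14x^7 + 63x^6 - 140x^5 + 175x^4 - 126x^3 + 49x^2 - 8x

With the vertex order [a, b, c, d, e, f, g, h], the degrees are [1, 1, 1, 1, 1, 7, 1, 1], giving D = diag(1, 1, 1, 1, 1, 7, 1, 1) and L = D - A. Computing det(xI - L) by cofactor expansion (or equivalently via sum-over-permutations) gives x^8 - 14x^7 + 63x^6 - 140x^5 + 175x^4 - 126x^3 + 49x^2 - 8x. The constant term is 0 because L is singular (the all-ones vector lies in its kernel). The eigenvalues sum to 14, which equals trace(L) = 2|E|. By the matrix-tree theorem the graph has (1/8) * product of the nonzero eigenvalues = 1 spanning tree.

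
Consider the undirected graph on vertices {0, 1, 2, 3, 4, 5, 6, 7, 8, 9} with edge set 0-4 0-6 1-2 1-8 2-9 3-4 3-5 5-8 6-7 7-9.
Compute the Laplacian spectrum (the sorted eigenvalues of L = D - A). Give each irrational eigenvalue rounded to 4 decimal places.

Reading degrees in the order [0, 1, 2, 3, 4, 5, 6, 7, 8, 9] gives [2, 2, 2, 2, 2, 2, 2, 2, 2, 2]; set D = diag(2, 2, 2, 2, 2, 2, 2, 2, 2, 2) and form L = D - A. Since every row of L sums to 0, the all-ones vector is in the kernel and 0 is an eigenvalue. The single zero eigenvalue shows the graph is connected. The largest eigenvalue, 4, is at most the vertex count 10. The eigenvalues sum to 20, which equals trace(L) = 2|E|.

[0, 0.3820, 0.3820, 1.3820, 1.3820, 2.6180, 2.6180, 3.6180, 3.6180, 4]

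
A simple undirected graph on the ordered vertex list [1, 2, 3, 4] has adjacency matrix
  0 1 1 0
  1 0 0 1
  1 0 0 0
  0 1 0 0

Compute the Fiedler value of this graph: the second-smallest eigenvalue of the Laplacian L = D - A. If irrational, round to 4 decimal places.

Reading degrees in the order [1, 2, 3, 4] gives [2, 2, 1, 1]; set D = diag(2, 2, 1, 1) and form L = D - A. The smallest Laplacian eigenvalue is always 0. The next one, lambda_2 = 0.5858, measures how hard the graph is to disconnect: larger values mean better connectivity.

0.5858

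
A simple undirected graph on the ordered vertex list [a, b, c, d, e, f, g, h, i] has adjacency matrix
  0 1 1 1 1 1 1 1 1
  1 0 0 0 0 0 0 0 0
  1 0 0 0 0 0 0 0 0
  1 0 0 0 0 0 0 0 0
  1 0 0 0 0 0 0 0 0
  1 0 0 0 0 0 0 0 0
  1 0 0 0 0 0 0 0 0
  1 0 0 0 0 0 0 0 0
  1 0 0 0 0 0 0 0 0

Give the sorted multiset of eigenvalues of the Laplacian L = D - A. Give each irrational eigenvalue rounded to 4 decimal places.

[0, 1, 1, 1, 1, 1, 1, 1, 9]

With the vertex order [a, b, c, d, e, f, g, h, i], the degrees are [8, 1, 1, 1, 1, 1, 1, 1, 1], giving D = diag(8, 1, 1, 1, 1, 1, 1, 1, 1) and L = D - A. L is symmetric positive semidefinite, so every eigenvalue is real and nonnegative. By the matrix-tree theorem the graph has (1/9) * product of the nonzero eigenvalues = 1 spanning tree. There is one zero in the spectrum, matching the 1 component.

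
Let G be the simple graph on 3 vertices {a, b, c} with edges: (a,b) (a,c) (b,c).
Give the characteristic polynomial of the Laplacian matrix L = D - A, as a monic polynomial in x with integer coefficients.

With the vertex order [a, b, c], the degrees are [2, 2, 2], giving D = diag(2, 2, 2) and L = D - A. The eigenvalues of L are [0, 3, 3]; the characteristic polynomial is the product of (x - lambda_i), which multiplies out to x^3 - 6x^2 + 9x. Since p(0) = det(-L) = 0, x divides p(x). The eigenvalues sum to 6, which equals trace(L) = 2|E|.

x^3 - 6x^2 + 9x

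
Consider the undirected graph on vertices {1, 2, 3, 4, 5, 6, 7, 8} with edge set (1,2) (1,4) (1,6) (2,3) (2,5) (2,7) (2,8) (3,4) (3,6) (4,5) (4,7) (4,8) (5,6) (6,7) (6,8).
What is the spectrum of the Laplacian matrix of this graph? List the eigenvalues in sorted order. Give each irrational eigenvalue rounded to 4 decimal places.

With the vertex order [1, 2, 3, 4, 5, 6, 7, 8], the degrees are [3, 5, 3, 5, 3, 5, 3, 3], giving D = diag(3, 5, 3, 5, 3, 5, 3, 3) and L = D - A. Diagonalising L (or applying a numerical eigensolver to the 8x8 matrix) gives the spectrum above. By the matrix-tree theorem the graph has (1/8) * product of the nonzero eigenvalues = 2025 spanning trees. The largest eigenvalue, 8, is at most the vertex count 8.

[0, 3, 3, 3, 3, 5, 5, 8]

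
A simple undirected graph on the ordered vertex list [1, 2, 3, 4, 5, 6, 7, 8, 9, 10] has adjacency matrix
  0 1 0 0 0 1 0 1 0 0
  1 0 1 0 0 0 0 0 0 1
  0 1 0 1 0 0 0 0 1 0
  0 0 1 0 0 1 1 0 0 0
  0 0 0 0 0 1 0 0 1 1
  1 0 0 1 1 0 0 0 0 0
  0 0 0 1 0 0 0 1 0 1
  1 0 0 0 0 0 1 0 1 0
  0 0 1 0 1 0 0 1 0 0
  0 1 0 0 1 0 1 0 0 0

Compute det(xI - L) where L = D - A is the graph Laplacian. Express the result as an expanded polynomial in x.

Each diagonal entry of L is the vertex degree and each off-diagonal entry is -1 where an edge is present, 0 otherwise; in the order [1, 2, 3, 4, 5, 6, 7, 8, 9, 10] the diagonal is [3, 3, 3, 3, 3, 3, 3, 3, 3, 3]. The eigenvalues of L are [0, 2, 2, 2, 2, 2, 5, 5, 5, 5]; the characteristic polynomial is the product of (x - lambda_i), which multiplies out to x^10 - 30x^9 + 390x^8 - 2880x^7 + 13305x^6 - 39882x^5 + 77640x^4 - 94800x^3 + 66000x^2 - 20000x. The coefficient of x^9 equals -trace(L) = -30, matching the sum of degrees. There is one zero in the spectrum, matching the 1 component. The largest eigenvalue, 5, is at most the vertex count 10.

x^10 - 30x^9 + 390x^8 - 2880x^7 + 13305x^6 - 39882x^5 + 77640x^4 - 94800x^3 + 66000x^2 - 20000x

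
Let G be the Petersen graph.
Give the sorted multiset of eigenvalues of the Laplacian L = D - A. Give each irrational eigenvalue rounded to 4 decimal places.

[0, 2, 2, 2, 2, 2, 5, 5, 5, 5]

The graph has 10 vertices and degree multiset [3, 3, 3, 3, 3, 3, 3, 3, 3, 3]; D is the diagonal matrix of degrees and L = D - A. L is symmetric positive semidefinite, so every eigenvalue is real and nonnegative. The single zero eigenvalue shows the graph is connected. The largest eigenvalue, 5, is at most the vertex count 10.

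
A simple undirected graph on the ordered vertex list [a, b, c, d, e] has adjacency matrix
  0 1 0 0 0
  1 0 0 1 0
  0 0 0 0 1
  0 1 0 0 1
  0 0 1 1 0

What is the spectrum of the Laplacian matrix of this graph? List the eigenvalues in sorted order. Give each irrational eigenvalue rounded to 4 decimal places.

Each diagonal entry of L is the vertex degree and each off-diagonal entry is -1 where an edge is present, 0 otherwise; in the order [a, b, c, d, e] the diagonal is [1, 2, 1, 2, 2]. Diagonalising L (or applying a numerical eigensolver to the 5x5 matrix) gives the spectrum above. The single zero eigenvalue shows the graph is connected. The largest eigenvalue, 3.6180, is at most the vertex count 5. There is one zero in the spectrum, matching the 1 component.

[0, 0.3820, 1.3820, 2.6180, 3.6180]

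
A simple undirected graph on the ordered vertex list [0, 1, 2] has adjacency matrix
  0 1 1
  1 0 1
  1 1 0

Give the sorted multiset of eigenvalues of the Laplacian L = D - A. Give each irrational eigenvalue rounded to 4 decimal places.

[0, 3, 3]

With the vertex order [0, 1, 2], the degrees are [2, 2, 2], giving D = diag(2, 2, 2) and L = D - A. L is symmetric positive semidefinite, so every eigenvalue is real and nonnegative. The single zero eigenvalue shows the graph is connected. There is one zero in the spectrum, matching the 1 component.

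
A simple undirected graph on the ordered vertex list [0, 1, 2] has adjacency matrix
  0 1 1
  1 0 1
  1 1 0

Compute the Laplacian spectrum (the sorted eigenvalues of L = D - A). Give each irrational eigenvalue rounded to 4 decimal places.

[0, 3, 3]

Each diagonal entry of L is the vertex degree and each off-diagonal entry is -1 where an edge is present, 0 otherwise; in the order [0, 1, 2] the diagonal is [2, 2, 2]. Diagonalising L (or applying a numerical eigensolver to the 3x3 matrix) gives the spectrum above. The single zero eigenvalue shows the graph is connected.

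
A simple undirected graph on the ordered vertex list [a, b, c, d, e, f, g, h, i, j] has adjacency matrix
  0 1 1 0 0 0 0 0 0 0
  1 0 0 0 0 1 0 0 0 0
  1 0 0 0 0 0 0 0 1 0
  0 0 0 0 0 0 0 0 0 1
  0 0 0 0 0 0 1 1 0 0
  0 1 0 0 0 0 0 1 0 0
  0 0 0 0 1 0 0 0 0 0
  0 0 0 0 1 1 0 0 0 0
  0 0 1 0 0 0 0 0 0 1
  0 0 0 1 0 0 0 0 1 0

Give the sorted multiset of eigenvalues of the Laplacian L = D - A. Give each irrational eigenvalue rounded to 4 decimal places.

[0, 0.0979, 0.3820, 0.8244, 1.3820, 2, 2.6180, 3.1756, 3.6180, 3.9021]

Reading degrees in the order [a, b, c, d, e, f, g, h, i, j] gives [2, 2, 2, 1, 2, 2, 1, 2, 2, 2]; set D = diag(2, 2, 2, 1, 2, 2, 1, 2, 2, 2) and form L = D - A. Since every row of L sums to 0, the all-ones vector is in the kernel and 0 is an eigenvalue. The single zero eigenvalue shows the graph is connected. The eigenvalues sum to 18, which equals trace(L) = 2|E|.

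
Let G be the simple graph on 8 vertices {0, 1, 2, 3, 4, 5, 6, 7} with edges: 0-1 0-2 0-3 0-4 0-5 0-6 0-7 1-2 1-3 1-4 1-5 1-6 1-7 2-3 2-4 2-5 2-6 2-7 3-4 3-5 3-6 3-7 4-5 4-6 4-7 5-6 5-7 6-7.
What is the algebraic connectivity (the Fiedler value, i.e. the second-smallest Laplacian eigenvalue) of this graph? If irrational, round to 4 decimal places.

With the vertex order [0, 1, 2, 3, 4, 5, 6, 7], the degrees are [7, 7, 7, 7, 7, 7, 7, 7], giving D = diag(7, 7, 7, 7, 7, 7, 7, 7) and L = D - A. The sorted Laplacian eigenvalues are [0, 8, 8, 8, 8, 8, 8, 8]; the algebraic connectivity is the second entry, 8. By the matrix-tree theorem the graph has (1/8) * product of the nonzero eigenvalues = 262144 spanning trees. The eigenvalues sum to 56, which equals trace(L) = 2|E|.

8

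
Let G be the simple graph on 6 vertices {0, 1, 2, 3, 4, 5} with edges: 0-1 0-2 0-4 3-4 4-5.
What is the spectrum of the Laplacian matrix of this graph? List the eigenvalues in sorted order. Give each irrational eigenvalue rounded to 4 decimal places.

[0, 0.4384, 1, 1, 3, 4.5616]

Reading degrees in the order [0, 1, 2, 3, 4, 5] gives [3, 1, 1, 1, 3, 1]; set D = diag(3, 1, 1, 1, 3, 1) and form L = D - A. L is symmetric positive semidefinite, so every eigenvalue is real and nonnegative. The single zero eigenvalue shows the graph is connected. The eigenvalues sum to 10, which equals trace(L) = 2|E|. The largest eigenvalue, 4.5616, is at most the vertex count 6.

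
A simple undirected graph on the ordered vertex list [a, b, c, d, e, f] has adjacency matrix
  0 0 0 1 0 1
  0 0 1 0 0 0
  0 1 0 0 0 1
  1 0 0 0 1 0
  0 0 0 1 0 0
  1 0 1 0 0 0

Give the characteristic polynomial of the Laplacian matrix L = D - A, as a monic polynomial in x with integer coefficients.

x^6 - 10x^5 + 36x^4 - 56x^3 + 35x^2 - 6x

Each diagonal entry of L is the vertex degree and each off-diagonal entry is -1 where an edge is present, 0 otherwise; in the order [a, b, c, d, e, f] the diagonal is [2, 1, 2, 2, 1, 2]. Computing det(xI - L) by cofactor expansion (or equivalently via sum-over-permutations) gives x^6 - 10x^5 + 36x^4 - 56x^3 + 35x^2 - 6x. Since p(0) = det(-L) = 0, x divides p(x). There is one zero in the spectrum, matching the 1 component. The eigenvalues sum to 10, which equals trace(L) = 2|E|.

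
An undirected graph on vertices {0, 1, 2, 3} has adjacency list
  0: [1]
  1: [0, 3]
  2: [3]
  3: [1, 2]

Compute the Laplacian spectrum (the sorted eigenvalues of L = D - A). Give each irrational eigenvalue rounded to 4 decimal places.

Reading degrees in the order [0, 1, 2, 3] gives [1, 2, 1, 2]; set D = diag(1, 2, 1, 2) and form L = D - A. L is symmetric positive semidefinite, so every eigenvalue is real and nonnegative. The single zero eigenvalue shows the graph is connected. There is one zero in the spectrum, matching the 1 component. The largest eigenvalue, 3.4142, is at most the vertex count 4.

[0, 0.5858, 2, 3.4142]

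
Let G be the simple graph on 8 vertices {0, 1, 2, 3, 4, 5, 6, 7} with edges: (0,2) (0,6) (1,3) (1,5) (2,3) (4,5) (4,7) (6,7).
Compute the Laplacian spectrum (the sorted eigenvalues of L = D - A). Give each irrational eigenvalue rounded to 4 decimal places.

[0, 0.5858, 0.5858, 2, 2, 3.4142, 3.4142, 4]

With the vertex order [0, 1, 2, 3, 4, 5, 6, 7], the degrees are [2, 2, 2, 2, 2, 2, 2, 2], giving D = diag(2, 2, 2, 2, 2, 2, 2, 2) and L = D - A. Diagonalising L (or applying a numerical eigensolver to the 8x8 matrix) gives the spectrum above. The single zero eigenvalue shows the graph is connected. By the matrix-tree theorem the graph has (1/8) * product of the nonzero eigenvalues = 8 spanning trees. The eigenvalues sum to 16, which equals trace(L) = 2|E|.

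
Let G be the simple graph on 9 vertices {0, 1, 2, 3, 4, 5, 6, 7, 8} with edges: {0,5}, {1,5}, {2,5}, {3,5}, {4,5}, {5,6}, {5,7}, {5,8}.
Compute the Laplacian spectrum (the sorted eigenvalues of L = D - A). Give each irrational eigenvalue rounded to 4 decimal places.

[0, 1, 1, 1, 1, 1, 1, 1, 9]

Each diagonal entry of L is the vertex degree and each off-diagonal entry is -1 where an edge is present, 0 otherwise; in the order [0, 1, 2, 3, 4, 5, 6, 7, 8] the diagonal is [1, 1, 1, 1, 1, 8, 1, 1, 1]. L is symmetric positive semidefinite, so every eigenvalue is real and nonnegative. The eigenvalues sum to 16, which equals trace(L) = 2|E|.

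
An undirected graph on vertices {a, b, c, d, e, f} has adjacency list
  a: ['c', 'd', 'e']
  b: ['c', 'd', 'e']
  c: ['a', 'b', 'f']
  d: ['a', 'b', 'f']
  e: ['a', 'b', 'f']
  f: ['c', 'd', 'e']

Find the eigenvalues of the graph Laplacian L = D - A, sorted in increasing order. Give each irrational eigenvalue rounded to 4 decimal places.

[0, 3, 3, 3, 3, 6]

With the vertex order [a, b, c, d, e, f], the degrees are [3, 3, 3, 3, 3, 3], giving D = diag(3, 3, 3, 3, 3, 3) and L = D - A. The multiplicity of 0 as a Laplacian eigenvalue equals the number of connected components. The eigenvalues sum to 18, which equals trace(L) = 2|E|.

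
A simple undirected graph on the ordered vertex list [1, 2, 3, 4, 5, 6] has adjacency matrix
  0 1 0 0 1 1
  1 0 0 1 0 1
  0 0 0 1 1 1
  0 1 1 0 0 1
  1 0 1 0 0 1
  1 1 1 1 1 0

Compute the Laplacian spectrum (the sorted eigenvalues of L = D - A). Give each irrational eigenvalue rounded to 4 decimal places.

[0, 2.3820, 2.3820, 4.6180, 4.6180, 6]

With the vertex order [1, 2, 3, 4, 5, 6], the degrees are [3, 3, 3, 3, 3, 5], giving D = diag(3, 3, 3, 3, 3, 5) and L = D - A. Diagonalising L (or applying a numerical eigensolver to the 6x6 matrix) gives the spectrum above. The single zero eigenvalue shows the graph is connected. The eigenvalues sum to 20, which equals trace(L) = 2|E|.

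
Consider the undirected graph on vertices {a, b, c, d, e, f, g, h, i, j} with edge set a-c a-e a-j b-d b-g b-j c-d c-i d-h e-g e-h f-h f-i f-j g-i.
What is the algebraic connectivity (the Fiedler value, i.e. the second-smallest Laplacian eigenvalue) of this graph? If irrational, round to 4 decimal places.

2

Each diagonal entry of L is the vertex degree and each off-diagonal entry is -1 where an edge is present, 0 otherwise; in the order [a, b, c, d, e, f, g, h, i, j] the diagonal is [3, 3, 3, 3, 3, 3, 3, 3, 3, 3]. The sorted Laplacian eigenvalues are [0, 2, 2, 2, 2, 2, 5, 5, 5, 5]; the algebraic connectivity is the second entry, 2.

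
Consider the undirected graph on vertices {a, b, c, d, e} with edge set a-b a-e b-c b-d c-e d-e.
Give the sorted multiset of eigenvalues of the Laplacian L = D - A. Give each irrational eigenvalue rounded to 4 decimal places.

Reading degrees in the order [a, b, c, d, e] gives [2, 3, 2, 2, 3]; set D = diag(2, 3, 2, 2, 3) and form L = D - A. Diagonalising L (or applying a numerical eigensolver to the 5x5 matrix) gives the spectrum above. The eigenvalues sum to 12, which equals trace(L) = 2|E|. There is one zero in the spectrum, matching the 1 component.

[0, 2, 2, 3, 5]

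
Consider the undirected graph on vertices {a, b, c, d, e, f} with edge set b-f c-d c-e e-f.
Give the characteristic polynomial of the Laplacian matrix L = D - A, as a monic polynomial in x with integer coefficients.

x^6 - 8x^5 + 21x^4 - 20x^3 + 5x^2

Each diagonal entry of L is the vertex degree and each off-diagonal entry is -1 where an edge is present, 0 otherwise; in the order [a, b, c, d, e, f] the diagonal is [0, 1, 2, 1, 2, 2]. L has integer entries, so p(x) = det(xI - L) has integer coefficients. Expanding the determinant yields x^6 - 8x^5 + 21x^4 - 20x^3 + 5x^2. The coefficient of x^5 equals -trace(L) = -8, matching the sum of degrees. The eigenvalues sum to 8, which equals trace(L) = 2|E|.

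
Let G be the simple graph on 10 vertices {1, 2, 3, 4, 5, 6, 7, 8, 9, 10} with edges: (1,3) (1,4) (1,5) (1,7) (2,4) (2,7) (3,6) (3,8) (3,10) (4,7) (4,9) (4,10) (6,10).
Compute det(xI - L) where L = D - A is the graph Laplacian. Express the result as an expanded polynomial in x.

x^10 - 26x^9 + 282x^8 - 1662x^7 + 5815x^6 - 12414x^5 + 16059x^4 - 12124x^3 + 4858x^2 - 790x

Reading degrees in the order [1, 2, 3, 4, 5, 6, 7, 8, 9, 10] gives [4, 2, 4, 5, 1, 2, 3, 1, 1, 3]; set D = diag(4, 2, 4, 5, 1, 2, 3, 1, 1, 3) and form L = D - A. L has integer entries, so p(x) = det(xI - L) has integer coefficients. Expanding the determinant yields x^10 - 26x^9 + 282x^8 - 1662x^7 + 5815x^6 - 12414x^5 + 16059x^4 - 12124x^3 + 4858x^2 - 790x. The constant term is 0 because L is singular (the all-ones vector lies in its kernel). There is one zero in the spectrum, matching the 1 component. The eigenvalues sum to 26, which equals trace(L) = 2|E|.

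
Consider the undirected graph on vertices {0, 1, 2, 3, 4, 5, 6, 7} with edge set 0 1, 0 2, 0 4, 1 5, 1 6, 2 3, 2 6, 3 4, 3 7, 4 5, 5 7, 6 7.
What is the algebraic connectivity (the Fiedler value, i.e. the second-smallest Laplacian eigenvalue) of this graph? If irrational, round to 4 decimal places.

2

Reading degrees in the order [0, 1, 2, 3, 4, 5, 6, 7] gives [3, 3, 3, 3, 3, 3, 3, 3]; set D = diag(3, 3, 3, 3, 3, 3, 3, 3) and form L = D - A. Computing the eigenvalues of L and sorting gives [0, 2, 2, 2, 4, 4, 4, 6]. The Fiedler value lambda_2 = 2 is strictly positive, so the graph is connected. By the matrix-tree theorem the graph has (1/8) * product of the nonzero eigenvalues = 384 spanning trees. The eigenvalues sum to 24, which equals trace(L) = 2|E|.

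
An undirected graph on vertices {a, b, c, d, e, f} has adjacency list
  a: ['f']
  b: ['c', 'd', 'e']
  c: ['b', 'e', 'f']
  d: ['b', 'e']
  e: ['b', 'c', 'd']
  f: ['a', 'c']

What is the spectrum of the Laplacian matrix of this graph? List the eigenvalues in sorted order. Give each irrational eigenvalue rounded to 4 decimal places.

[0, 0.4384, 2, 3, 4, 4.5616]

Each diagonal entry of L is the vertex degree and each off-diagonal entry is -1 where an edge is present, 0 otherwise; in the order [a, b, c, d, e, f] the diagonal is [1, 3, 3, 2, 3, 2]. Diagonalising L (or applying a numerical eigensolver to the 6x6 matrix) gives the spectrum above.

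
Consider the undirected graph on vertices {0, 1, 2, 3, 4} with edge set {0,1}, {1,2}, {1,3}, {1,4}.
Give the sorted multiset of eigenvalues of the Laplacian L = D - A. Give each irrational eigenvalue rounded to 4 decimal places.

[0, 1, 1, 1, 5]

Reading degrees in the order [0, 1, 2, 3, 4] gives [1, 4, 1, 1, 1]; set D = diag(1, 4, 1, 1, 1) and form L = D - A. Since every row of L sums to 0, the all-ones vector is in the kernel and 0 is an eigenvalue. The single zero eigenvalue shows the graph is connected. By the matrix-tree theorem the graph has (1/5) * product of the nonzero eigenvalues = 1 spanning tree.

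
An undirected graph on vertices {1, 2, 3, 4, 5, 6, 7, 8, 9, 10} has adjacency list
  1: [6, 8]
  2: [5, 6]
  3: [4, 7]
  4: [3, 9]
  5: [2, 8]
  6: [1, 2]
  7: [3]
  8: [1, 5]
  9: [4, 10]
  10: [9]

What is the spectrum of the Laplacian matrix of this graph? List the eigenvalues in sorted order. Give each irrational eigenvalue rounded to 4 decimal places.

Reading degrees in the order [1, 2, 3, 4, 5, 6, 7, 8, 9, 10] gives [2, 2, 2, 2, 2, 2, 1, 2, 2, 1]; set D = diag(2, 2, 2, 2, 2, 2, 1, 2, 2, 1) and form L = D - A. Since every row of L sums to 0, the all-ones vector is in the kernel and 0 is an eigenvalue. The 2 zero eigenvalues correspond to the 2 connected components. The largest eigenvalue, 3.6180, is at most the vertex count 10.

[0, 0, 0.3820, 1.3820, 1.3820, 1.3820, 2.6180, 3.6180, 3.6180, 3.6180]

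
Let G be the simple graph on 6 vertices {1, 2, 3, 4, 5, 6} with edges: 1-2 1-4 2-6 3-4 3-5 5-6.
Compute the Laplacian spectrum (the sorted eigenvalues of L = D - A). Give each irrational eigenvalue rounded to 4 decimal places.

[0, 1, 1, 3, 3, 4]

With the vertex order [1, 2, 3, 4, 5, 6], the degrees are [2, 2, 2, 2, 2, 2], giving D = diag(2, 2, 2, 2, 2, 2) and L = D - A. The multiplicity of 0 as a Laplacian eigenvalue equals the number of connected components. By the matrix-tree theorem the graph has (1/6) * product of the nonzero eigenvalues = 6 spanning trees.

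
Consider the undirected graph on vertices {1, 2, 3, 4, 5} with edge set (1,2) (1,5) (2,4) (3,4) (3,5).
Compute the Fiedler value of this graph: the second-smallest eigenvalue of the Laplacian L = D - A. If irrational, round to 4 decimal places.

1.3820

Reading degrees in the order [1, 2, 3, 4, 5] gives [2, 2, 2, 2, 2]; set D = diag(2, 2, 2, 2, 2) and form L = D - A. Computing the eigenvalues of L and sorting gives [0, 1.3820, 1.3820, 3.6180, 3.6180]. The Fiedler value lambda_2 = 1.3820 is strictly positive, so the graph is connected. There is one zero in the spectrum, matching the 1 component.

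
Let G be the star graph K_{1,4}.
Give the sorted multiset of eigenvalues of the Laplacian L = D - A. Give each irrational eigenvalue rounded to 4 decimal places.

The graph has 5 vertices and degree multiset [4, 1, 1, 1, 1]; D is the diagonal matrix of degrees and L = D - A. L is symmetric positive semidefinite, so every eigenvalue is real and nonnegative. The single zero eigenvalue shows the graph is connected.

[0, 1, 1, 1, 5]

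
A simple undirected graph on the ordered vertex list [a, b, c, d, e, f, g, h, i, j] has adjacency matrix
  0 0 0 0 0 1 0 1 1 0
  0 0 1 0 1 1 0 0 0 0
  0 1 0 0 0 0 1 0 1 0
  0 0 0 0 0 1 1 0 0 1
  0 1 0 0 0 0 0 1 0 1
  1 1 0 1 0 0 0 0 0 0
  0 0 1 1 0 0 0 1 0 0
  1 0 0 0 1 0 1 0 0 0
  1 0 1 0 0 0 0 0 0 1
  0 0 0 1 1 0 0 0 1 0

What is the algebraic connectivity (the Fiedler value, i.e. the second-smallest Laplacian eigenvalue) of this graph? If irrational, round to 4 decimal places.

2

With the vertex order [a, b, c, d, e, f, g, h, i, j], the degrees are [3, 3, 3, 3, 3, 3, 3, 3, 3, 3], giving D = diag(3, 3, 3, 3, 3, 3, 3, 3, 3, 3) and L = D - A. The sorted Laplacian eigenvalues are [0, 2, 2, 2, 2, 2, 5, 5, 5, 5]; the algebraic connectivity is the second entry, 2. The largest eigenvalue, 5, is at most the vertex count 10.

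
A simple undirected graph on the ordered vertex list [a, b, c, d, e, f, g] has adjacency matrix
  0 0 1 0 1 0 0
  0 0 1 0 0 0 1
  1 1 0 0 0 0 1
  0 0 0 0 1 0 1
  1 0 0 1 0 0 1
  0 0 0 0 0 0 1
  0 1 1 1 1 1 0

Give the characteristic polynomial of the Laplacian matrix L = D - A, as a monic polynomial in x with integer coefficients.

Each diagonal entry of L is the vertex degree and each off-diagonal entry is -1 where an edge is present, 0 otherwise; in the order [a, b, c, d, e, f, g] the diagonal is [2, 2, 3, 2, 3, 1, 5]. Computing det(xI - L) by cofactor expansion (or equivalently via sum-over-permutations) gives x^7 - 18x^6 + 125x^5 - 426x^4 + 747x^3 - 640x^2 + 210x. The coefficient of x^6 equals -trace(L) = -18, matching the sum of degrees. The eigenvalues sum to 18, which equals trace(L) = 2|E|.

x^7 - 18x^6 + 125x^5 - 426x^4 + 747x^3 - 640x^2 + 210x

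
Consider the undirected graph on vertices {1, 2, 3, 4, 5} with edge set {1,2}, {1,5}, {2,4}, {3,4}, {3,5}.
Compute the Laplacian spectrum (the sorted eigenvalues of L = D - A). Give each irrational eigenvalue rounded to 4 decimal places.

With the vertex order [1, 2, 3, 4, 5], the degrees are [2, 2, 2, 2, 2], giving D = diag(2, 2, 2, 2, 2) and L = D - A. L is symmetric positive semidefinite, so every eigenvalue is real and nonnegative. By the matrix-tree theorem the graph has (1/5) * product of the nonzero eigenvalues = 5 spanning trees.

[0, 1.3820, 1.3820, 3.6180, 3.6180]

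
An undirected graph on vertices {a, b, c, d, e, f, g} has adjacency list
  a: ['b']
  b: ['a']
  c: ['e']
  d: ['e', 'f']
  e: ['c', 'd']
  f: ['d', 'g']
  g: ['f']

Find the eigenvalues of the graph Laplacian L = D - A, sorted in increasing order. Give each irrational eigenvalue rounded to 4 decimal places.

[0, 0, 0.3820, 1.3820, 2, 2.6180, 3.6180]

Each diagonal entry of L is the vertex degree and each off-diagonal entry is -1 where an edge is present, 0 otherwise; in the order [a, b, c, d, e, f, g] the diagonal is [1, 1, 1, 2, 2, 2, 1]. Since every row of L sums to 0, the all-ones vector is in the kernel and 0 is an eigenvalue. The 2 zero eigenvalues correspond to the 2 connected components.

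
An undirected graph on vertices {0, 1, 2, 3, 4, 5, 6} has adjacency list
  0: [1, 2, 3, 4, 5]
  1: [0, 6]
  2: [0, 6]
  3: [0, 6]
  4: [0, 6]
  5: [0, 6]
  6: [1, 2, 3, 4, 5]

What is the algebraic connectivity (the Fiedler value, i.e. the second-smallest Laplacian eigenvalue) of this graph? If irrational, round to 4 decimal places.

2

Reading degrees in the order [0, 1, 2, 3, 4, 5, 6] gives [5, 2, 2, 2, 2, 2, 5]; set D = diag(5, 2, 2, 2, 2, 2, 5) and form L = D - A. The sorted Laplacian eigenvalues are [0, 2, 2, 2, 2, 5, 7]; the algebraic connectivity is the second entry, 2.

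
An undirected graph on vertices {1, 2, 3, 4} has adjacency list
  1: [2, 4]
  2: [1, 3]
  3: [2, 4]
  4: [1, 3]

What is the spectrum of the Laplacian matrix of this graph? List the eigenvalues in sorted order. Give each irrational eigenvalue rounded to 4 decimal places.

With the vertex order [1, 2, 3, 4], the degrees are [2, 2, 2, 2], giving D = diag(2, 2, 2, 2) and L = D - A. The multiplicity of 0 as a Laplacian eigenvalue equals the number of connected components. The eigenvalues sum to 8, which equals trace(L) = 2|E|.

[0, 2, 2, 4]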